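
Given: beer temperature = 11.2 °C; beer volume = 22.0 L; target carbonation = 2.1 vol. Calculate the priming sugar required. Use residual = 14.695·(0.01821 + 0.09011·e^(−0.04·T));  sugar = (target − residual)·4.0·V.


residual = 14.695·(0.01821 + 0.09011·e^(−0.04·11.2)) = 1.1136
sugar = (2.1 − 1.1136)·4.0·22.0

86.8021 g


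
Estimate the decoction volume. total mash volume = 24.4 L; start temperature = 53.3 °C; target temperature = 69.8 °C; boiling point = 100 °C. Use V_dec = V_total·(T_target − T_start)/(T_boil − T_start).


V_dec = 24.4·(69.8 − 53.3)/(100 − 53.3)

8.6210 L


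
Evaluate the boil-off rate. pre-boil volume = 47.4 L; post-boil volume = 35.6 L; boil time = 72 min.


rate = (V_pre − V_post) / (t_min/60)
rate = (47.4 − 35.6) / (72/60)

9.8333 L/hr


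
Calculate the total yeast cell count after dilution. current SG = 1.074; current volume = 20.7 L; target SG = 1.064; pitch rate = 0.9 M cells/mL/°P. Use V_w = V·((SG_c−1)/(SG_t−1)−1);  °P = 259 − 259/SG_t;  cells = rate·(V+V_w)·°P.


V_w = 20.7·((1.074−1)/(1.064−1)−1) = 3.2344
V_final = 20.7 + 3.2344 = 23.9344
°P = 259 − 259/1.064 = 15.5789
cells = 0.9·23.9344·15.5789

335.5851 billion cells


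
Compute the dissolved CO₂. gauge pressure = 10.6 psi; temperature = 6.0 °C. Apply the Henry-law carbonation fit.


vols = (P + 14.695)·(0.01821 + 0.09011·e^(−0.04·T))
vols = (10.6 + 14.695)·(0.01821 + 0.09011·e^(−0.04·6.0))

2.2536 volumes


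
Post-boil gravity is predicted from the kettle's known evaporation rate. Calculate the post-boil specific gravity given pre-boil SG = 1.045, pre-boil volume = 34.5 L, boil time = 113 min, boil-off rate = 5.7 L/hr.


V_post = V_pre − rate·(t/60);  SG_post = 1 + (SG_pre−1)·V_pre/V_post
V_post = 34.5 − 5.7·(113/60) = 23.7650
SG_post = 1 + (1.045 − 1)·34.5/23.7650

1.0653


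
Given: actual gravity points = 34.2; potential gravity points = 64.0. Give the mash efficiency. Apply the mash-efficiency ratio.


efficiency = actual / potential × 100
efficiency = 34.2 / 64.0 × 100

53.4375 %


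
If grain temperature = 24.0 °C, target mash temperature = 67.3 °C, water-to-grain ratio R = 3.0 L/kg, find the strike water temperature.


T_strike = (0.41/R)·(T_mash − T_grain) + T_mash
T_strike = (0.41/3.0)·(67.3 − 24.0) + 67.3

73.2177 °C


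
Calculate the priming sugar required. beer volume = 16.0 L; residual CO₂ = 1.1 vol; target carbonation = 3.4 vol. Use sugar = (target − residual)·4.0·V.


sugar = (3.4 − 1.1)·4.0·16.0

147.2000 g


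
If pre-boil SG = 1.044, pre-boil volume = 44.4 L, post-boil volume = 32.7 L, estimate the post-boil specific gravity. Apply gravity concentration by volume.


SG_post = 1 + (SG_pre − 1)·V_pre/V_post
pts_pre = (1.044 − 1)·1000 = 44.0000
pts_post = 44.0000·44.4/32.7 = 59.7431
SG_post = 1 + 59.7431/1000

1.0597


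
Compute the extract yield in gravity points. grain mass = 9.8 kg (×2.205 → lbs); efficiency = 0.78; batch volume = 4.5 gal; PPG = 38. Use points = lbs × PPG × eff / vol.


lbs = 9.8 × 2.205 = 21.6090
points = 21.6090 × 38 × 0.78 / 4.5

142.3313 points


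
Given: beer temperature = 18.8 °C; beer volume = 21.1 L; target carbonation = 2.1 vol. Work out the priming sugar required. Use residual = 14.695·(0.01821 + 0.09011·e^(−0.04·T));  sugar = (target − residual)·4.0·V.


residual = 14.695·(0.01821 + 0.09011·e^(−0.04·18.8)) = 0.8918
sugar = (2.1 − 0.8918)·4.0·21.1

101.9689 g


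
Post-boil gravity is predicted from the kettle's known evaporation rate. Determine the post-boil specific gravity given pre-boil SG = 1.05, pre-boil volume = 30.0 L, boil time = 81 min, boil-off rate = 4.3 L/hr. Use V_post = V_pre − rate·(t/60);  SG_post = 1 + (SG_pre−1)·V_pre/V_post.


V_post = 30.0 − 4.3·(81/60) = 24.1950
SG_post = 1 + (1.05 − 1)·30.0/24.1950

1.0620


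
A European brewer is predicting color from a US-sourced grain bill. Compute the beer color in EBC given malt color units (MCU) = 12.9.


SRM = 1.4922·MCU^0.6859;  EBC = SRM·1.97
SRM = 1.4922·12.9^0.6859 = 8.6215
EBC = 8.6215·1.97

16.9843 EBC


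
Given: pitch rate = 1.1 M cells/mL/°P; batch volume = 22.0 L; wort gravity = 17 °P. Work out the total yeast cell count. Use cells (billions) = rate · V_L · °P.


cells = 1.1 · 22.0 · 17

411.4000 billion cells


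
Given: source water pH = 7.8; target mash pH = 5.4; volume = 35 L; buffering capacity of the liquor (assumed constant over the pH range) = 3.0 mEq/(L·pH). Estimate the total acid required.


acid = buffering capacity · (pH_source − pH_target) · V
acid = 3.0 · (7.8 − 5.4) · 35

252.0000 mEq


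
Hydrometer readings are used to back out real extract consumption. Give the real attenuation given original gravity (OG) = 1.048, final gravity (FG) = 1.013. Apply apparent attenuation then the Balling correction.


AA = (OG−FG)/(OG−1)·100;  RA = AA·0.8192
AA = (1.048 − 1.013)/(1.048 − 1)·100 = 72.9167
RA = 72.9167·0.8192

59.7333 %


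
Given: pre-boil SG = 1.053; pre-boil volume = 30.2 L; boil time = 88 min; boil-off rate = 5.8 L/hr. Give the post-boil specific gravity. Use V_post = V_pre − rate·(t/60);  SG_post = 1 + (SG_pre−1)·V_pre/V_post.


V_post = 30.2 − 5.8·(88/60) = 21.6933
SG_post = 1 + (1.053 − 1)·30.2/21.6933

1.0738


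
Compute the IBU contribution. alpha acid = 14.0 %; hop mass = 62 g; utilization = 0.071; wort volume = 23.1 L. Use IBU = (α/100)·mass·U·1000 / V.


IBU = (14.0/100)·62·0.071·1000 / 23.1

26.6788 IBU


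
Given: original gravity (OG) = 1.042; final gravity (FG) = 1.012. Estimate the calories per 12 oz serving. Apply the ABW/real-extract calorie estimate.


ABW = (OG−FG)·131.25·0.79/FG;  °P = 259 − 259/SG (for OG→OE and FG→AE);  RE = 0.1808·OE + 0.8192·AE;  Cal = (6.9·ABW + 4·(RE−0.1))·FG·3.55
ABW = (1.042 − 1.012)·131.25·0.79/1.012 = 3.0737
OE = 259 − 259/1.042 = 10.4395 °P
AE = 259 − 259/1.012 = 3.0711 °P
RE = 0.1808·10.4395 + 0.8192·3.0711 = 4.4034 °P
Cal = (6.9·3.0737 + 4·(4.4034−0.1))·1.012·3.55

138.0356 kcal


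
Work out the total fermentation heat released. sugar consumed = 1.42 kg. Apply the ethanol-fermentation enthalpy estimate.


Q = m_sugar · 590 kJ/kg
Q = 1.42 · 590

837.8000 kJ


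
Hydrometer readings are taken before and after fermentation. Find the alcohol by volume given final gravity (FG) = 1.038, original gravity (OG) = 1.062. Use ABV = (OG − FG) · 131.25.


ABV = (1.062 − 1.038) · 131.25

3.1500 % ABV


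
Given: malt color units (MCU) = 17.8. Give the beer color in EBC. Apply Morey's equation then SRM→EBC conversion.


SRM = 1.4922·MCU^0.6859;  EBC = SRM·1.97
SRM = 1.4922·17.8^0.6859 = 10.7520
EBC = 10.7520·1.97

21.1815 EBC


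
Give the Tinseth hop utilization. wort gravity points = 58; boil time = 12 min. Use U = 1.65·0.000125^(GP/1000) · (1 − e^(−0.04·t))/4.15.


bigness = 1.65·0.000125^(58/1000) = 0.9797
boil_factor = (1 − e^(−0.04·12))/4.15 = 0.0919
U = 0.9797 · 0.0919

0.0900


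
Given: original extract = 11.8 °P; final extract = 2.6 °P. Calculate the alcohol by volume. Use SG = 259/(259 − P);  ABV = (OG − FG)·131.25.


OG = 259/(259 − 11.8) = 1.0477
FG = 259/(259 − 2.6) = 1.0101
ABV = (1.0477 − 1.0101)·131.25

4.9342 % ABV


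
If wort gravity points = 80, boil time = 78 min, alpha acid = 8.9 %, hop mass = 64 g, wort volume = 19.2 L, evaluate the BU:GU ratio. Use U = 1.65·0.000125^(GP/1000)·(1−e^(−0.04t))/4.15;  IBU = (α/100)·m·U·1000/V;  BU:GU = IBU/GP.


U = 1.65·0.000125^(80/1000)·(1−e^(−0.04·78))/4.15 = 0.1852
IBU = (8.9/100)·64·0.1852·1000/19.2 = 54.9343
BU:GU = 54.9343/80

0.6867


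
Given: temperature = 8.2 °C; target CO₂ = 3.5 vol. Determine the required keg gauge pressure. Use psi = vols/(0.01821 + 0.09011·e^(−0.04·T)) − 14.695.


psi = 3.5/(0.01821 + 0.09011·e^(−0.04·8.2)) − 14.695

27.4118 psi


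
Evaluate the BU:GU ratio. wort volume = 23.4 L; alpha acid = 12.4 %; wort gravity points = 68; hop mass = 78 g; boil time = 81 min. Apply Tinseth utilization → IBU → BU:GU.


U = 1.65·0.000125^(GP/1000)·(1−e^(−0.04t))/4.15;  IBU = (α/100)·m·U·1000/V;  BU:GU = IBU/GP
U = 1.65·0.000125^(68/1000)·(1−e^(−0.04·81))/4.15 = 0.2073
IBU = (12.4/100)·78·0.2073·1000/23.4 = 85.6989
BU:GU = 85.6989/68

1.2603


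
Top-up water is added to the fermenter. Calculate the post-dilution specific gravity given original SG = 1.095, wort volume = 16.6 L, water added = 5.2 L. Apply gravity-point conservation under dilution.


SG_new = 1 + (SG_old − 1)·V_old/(V_old + V_water)
pts = (1.095 − 1)·1000·16.6/(16.6 + 5.2) = 72.3394
SG_new = 1 + 72.3394/1000

1.0723


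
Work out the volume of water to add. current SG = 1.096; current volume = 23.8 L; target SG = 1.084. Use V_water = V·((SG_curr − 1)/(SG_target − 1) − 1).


V_water = 23.8·((1.096 − 1)/(1.084 − 1) − 1)

3.4000 L


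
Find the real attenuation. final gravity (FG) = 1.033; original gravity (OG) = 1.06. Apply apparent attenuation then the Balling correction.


AA = (OG−FG)/(OG−1)·100;  RA = AA·0.8192
AA = (1.06 − 1.033)/(1.06 − 1)·100 = 45.0000
RA = 45.0000·0.8192

36.8640 %


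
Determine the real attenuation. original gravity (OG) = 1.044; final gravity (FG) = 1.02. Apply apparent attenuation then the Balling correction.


AA = (OG−FG)/(OG−1)·100;  RA = AA·0.8192
AA = (1.044 − 1.02)/(1.044 − 1)·100 = 54.5455
RA = 54.5455·0.8192

44.6836 %


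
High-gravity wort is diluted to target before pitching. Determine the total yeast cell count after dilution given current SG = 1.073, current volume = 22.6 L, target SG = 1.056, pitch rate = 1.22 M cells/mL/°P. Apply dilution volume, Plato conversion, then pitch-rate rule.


V_w = V·((SG_c−1)/(SG_t−1)−1);  °P = 259 − 259/SG_t;  cells = rate·(V+V_w)·°P
V_w = 22.6·((1.073−1)/(1.056−1)−1) = 6.8607
V_final = 22.6 + 6.8607 = 29.4607
°P = 259 − 259/1.056 = 13.7348
cells = 1.22·29.4607·13.7348

493.6589 billion cells


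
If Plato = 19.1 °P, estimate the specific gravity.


SG = 259/(259 − P)
SG = 259/(259 − 19.1)

1.0796


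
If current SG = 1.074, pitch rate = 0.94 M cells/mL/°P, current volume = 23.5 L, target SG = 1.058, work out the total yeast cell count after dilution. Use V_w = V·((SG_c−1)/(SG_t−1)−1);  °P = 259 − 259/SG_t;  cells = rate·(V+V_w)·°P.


V_w = 23.5·((1.074−1)/(1.058−1)−1) = 6.4828
V_final = 23.5 + 6.4828 = 29.9828
°P = 259 − 259/1.058 = 14.1985
cells = 0.94·29.9828·14.1985

400.1672 billion cells


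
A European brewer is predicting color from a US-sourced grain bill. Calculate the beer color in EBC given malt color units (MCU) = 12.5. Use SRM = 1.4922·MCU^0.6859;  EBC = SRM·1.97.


SRM = 1.4922·12.5^0.6859 = 8.4372
EBC = 8.4372·1.97

16.6213 EBC


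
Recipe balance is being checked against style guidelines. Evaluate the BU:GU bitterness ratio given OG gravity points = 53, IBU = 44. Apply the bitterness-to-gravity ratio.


BU:GU = IBU / OG_points
BU:GU = 44 / 53

0.8302


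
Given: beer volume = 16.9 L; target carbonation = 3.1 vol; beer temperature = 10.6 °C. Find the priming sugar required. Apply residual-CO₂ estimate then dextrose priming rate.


residual = 14.695·(0.01821 + 0.09011·e^(−0.04·T));  sugar = (target − residual)·4.0·V
residual = 14.695·(0.01821 + 0.09011·e^(−0.04·10.6)) = 1.1342
sugar = (3.1 − 1.1342)·4.0·16.9

132.8906 g


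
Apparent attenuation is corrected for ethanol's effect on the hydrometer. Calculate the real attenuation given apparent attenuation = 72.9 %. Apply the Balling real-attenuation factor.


RA = AA · 0.8192
RA = 72.9 · 0.8192

59.7197 %


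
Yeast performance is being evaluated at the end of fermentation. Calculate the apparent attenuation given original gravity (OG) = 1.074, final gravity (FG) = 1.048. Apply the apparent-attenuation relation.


AA = (OG − FG)/(OG − 1) · 100
AA = (1.074 − 1.048)/(1.074 − 1) · 100

35.1351 %


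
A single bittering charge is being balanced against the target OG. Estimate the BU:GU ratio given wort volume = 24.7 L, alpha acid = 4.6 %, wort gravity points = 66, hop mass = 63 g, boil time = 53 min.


U = 1.65·0.000125^(GP/1000)·(1−e^(−0.04t))/4.15;  IBU = (α/100)·m·U·1000/V;  BU:GU = IBU/GP
U = 1.65·0.000125^(66/1000)·(1−e^(−0.04·53))/4.15 = 0.1933
IBU = (4.6/100)·63·0.1933·1000/24.7 = 22.6830
BU:GU = 22.6830/66

0.3437


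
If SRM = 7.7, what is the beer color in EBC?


EBC = SRM · 1.97
EBC = 7.7 · 1.97

15.1690 EBC


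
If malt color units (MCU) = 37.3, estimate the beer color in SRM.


SRM = 1.4922 · MCU^0.6859
SRM = 1.4922 · 37.3^0.6859

17.8592 SRM


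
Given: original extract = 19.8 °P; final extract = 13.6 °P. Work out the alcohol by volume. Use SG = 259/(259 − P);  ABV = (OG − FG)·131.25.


OG = 259/(259 − 19.8) = 1.0828
FG = 259/(259 − 13.6) = 1.0554
ABV = (1.0828 − 1.0554)·131.25

3.5905 % ABV


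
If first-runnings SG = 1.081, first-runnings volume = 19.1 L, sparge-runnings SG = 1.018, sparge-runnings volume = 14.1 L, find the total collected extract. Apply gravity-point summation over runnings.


total = Σ (SG_i − 1)·1000·V_i
first = (1.081 − 1)·1000·19.1 = 1547.1000
sparge = (1.018 − 1)·1000·14.1 = 253.8000
total = 1547.1000 + 253.8000

1800.9000 gravity·L


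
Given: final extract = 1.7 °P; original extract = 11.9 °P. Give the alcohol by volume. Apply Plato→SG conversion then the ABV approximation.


SG = 259/(259 − P);  ABV = (OG − FG)·131.25
OG = 259/(259 − 11.9) = 1.0482
FG = 259/(259 − 1.7) = 1.0066
ABV = (1.0482 − 1.0066)·131.25

5.4536 % ABV


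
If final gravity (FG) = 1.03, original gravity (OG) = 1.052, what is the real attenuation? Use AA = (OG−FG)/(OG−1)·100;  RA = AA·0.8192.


AA = (1.052 − 1.03)/(1.052 − 1)·100 = 42.3077
RA = 42.3077·0.8192

34.6585 %


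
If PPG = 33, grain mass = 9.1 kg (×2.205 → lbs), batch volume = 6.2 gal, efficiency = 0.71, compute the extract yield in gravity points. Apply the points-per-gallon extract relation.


points = lbs × PPG × eff / vol
lbs = 9.1 × 2.205 = 20.0655
points = 20.0655 × 33 × 0.71 / 6.2

75.8282 points


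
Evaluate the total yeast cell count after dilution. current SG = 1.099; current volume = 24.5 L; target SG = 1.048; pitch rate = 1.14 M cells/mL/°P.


V_w = V·((SG_c−1)/(SG_t−1)−1);  °P = 259 − 259/SG_t;  cells = rate·(V+V_w)·°P
V_w = 24.5·((1.099−1)/(1.048−1)−1) = 26.0312
V_final = 24.5 + 26.0312 = 50.5312
°P = 259 − 259/1.048 = 11.8626
cells = 1.14·50.5312·11.8626

683.3522 billion cells


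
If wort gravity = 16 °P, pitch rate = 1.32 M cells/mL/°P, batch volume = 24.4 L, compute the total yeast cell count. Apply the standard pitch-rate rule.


cells (billions) = rate · V_L · °P
cells = 1.32 · 24.4 · 16

515.3280 billion cells


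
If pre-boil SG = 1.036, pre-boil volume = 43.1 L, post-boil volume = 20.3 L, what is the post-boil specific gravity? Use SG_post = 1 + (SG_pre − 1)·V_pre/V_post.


pts_pre = (1.036 − 1)·1000 = 36.0000
pts_post = 36.0000·43.1/20.3 = 76.4335
SG_post = 1 + 76.4335/1000

1.0764


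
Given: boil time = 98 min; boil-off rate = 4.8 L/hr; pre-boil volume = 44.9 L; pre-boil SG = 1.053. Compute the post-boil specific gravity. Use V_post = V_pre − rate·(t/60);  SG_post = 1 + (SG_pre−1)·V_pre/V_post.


V_post = 44.9 − 4.8·(98/60) = 37.0600
SG_post = 1 + (1.053 − 1)·44.9/37.0600

1.0642


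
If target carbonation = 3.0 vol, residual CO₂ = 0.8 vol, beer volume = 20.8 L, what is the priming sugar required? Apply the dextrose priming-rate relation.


sugar = (target − residual)·4.0·V
sugar = (3.0 − 0.8)·4.0·20.8

183.0400 g


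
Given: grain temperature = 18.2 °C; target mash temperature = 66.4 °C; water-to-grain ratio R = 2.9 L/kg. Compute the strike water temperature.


T_strike = (0.41/R)·(T_mash − T_grain) + T_mash
T_strike = (0.41/2.9)·(66.4 − 18.2) + 66.4

73.2145 °C


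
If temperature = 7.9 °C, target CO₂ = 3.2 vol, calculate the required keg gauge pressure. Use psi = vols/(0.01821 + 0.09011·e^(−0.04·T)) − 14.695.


psi = 3.2/(0.01821 + 0.09011·e^(−0.04·7.9)) − 14.695

23.4431 psi


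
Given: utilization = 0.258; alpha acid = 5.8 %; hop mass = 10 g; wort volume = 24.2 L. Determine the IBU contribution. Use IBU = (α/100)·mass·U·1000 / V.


IBU = (5.8/100)·10·0.258·1000 / 24.2

6.1835 IBU


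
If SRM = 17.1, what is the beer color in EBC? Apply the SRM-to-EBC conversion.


EBC = SRM · 1.97
EBC = 17.1 · 1.97

33.6870 EBC


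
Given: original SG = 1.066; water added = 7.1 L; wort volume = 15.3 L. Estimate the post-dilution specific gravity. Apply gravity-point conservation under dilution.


SG_new = 1 + (SG_old − 1)·V_old/(V_old + V_water)
pts = (1.066 − 1)·1000·15.3/(15.3 + 7.1) = 45.0804
SG_new = 1 + 45.0804/1000

1.0451


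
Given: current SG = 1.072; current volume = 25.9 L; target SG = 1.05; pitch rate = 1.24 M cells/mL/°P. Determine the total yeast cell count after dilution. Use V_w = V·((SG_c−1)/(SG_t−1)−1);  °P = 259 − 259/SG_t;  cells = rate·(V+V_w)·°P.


V_w = 25.9·((1.072−1)/(1.05−1)−1) = 11.3960
V_final = 25.9 + 11.3960 = 37.2960
°P = 259 − 259/1.05 = 12.3333
cells = 1.24·37.2960·12.3333

570.3802 billion cells


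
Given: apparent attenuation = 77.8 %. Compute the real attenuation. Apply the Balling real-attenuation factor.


RA = AA · 0.8192
RA = 77.8 · 0.8192

63.7338 %


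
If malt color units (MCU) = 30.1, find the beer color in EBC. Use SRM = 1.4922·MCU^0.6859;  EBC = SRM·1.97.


SRM = 1.4922·30.1^0.6859 = 15.4161
EBC = 15.4161·1.97

30.3698 EBC


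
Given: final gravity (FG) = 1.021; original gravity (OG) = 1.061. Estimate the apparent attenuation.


AA = (OG − FG)/(OG − 1) · 100
AA = (1.061 − 1.021)/(1.061 − 1) · 100

65.5738 %


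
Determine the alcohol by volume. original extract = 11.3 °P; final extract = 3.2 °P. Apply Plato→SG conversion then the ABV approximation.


SG = 259/(259 − P);  ABV = (OG − FG)·131.25
OG = 259/(259 − 11.3) = 1.0456
FG = 259/(259 − 3.2) = 1.0125
ABV = (1.0456 − 1.0125)·131.25

4.3457 % ABV


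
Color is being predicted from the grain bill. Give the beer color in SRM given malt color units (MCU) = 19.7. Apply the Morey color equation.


SRM = 1.4922 · MCU^0.6859
SRM = 1.4922 · 19.7^0.6859

11.5266 SRM


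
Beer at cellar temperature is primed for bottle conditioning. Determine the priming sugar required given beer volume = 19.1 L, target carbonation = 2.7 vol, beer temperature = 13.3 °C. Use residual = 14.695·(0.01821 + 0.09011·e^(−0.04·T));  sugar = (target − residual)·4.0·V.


residual = 14.695·(0.01821 + 0.09011·e^(−0.04·13.3)) = 1.0454
sugar = (2.7 − 1.0454)·4.0·19.1

126.4076 g


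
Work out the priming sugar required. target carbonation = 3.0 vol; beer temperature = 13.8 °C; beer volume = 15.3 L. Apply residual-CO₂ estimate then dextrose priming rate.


residual = 14.695·(0.01821 + 0.09011·e^(−0.04·T));  sugar = (target − residual)·4.0·V
residual = 14.695·(0.01821 + 0.09011·e^(−0.04·13.8)) = 1.0300
sugar = (3.0 − 1.0300)·4.0·15.3

120.5611 g


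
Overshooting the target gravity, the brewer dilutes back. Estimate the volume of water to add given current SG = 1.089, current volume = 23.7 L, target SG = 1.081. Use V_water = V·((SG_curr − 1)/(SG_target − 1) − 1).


V_water = 23.7·((1.089 − 1)/(1.081 − 1) − 1)

2.3407 L


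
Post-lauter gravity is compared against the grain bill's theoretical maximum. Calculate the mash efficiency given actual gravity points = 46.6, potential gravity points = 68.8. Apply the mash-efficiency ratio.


efficiency = actual / potential × 100
efficiency = 46.6 / 68.8 × 100

67.7326 %


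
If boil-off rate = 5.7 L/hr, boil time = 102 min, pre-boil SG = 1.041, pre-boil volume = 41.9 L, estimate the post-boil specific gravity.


V_post = V_pre − rate·(t/60);  SG_post = 1 + (SG_pre−1)·V_pre/V_post
V_post = 41.9 − 5.7·(102/60) = 32.2100
SG_post = 1 + (1.041 − 1)·41.9/32.2100

1.0533


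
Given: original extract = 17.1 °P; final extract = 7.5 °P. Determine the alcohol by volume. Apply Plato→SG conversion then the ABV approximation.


SG = 259/(259 − P);  ABV = (OG − FG)·131.25
OG = 259/(259 − 17.1) = 1.0707
FG = 259/(259 − 7.5) = 1.0298
ABV = (1.0707 − 1.0298)·131.25

5.3641 % ABV


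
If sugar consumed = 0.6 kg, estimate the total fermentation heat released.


Q = m_sugar · 590 kJ/kg
Q = 0.6 · 590

354.0000 kJ


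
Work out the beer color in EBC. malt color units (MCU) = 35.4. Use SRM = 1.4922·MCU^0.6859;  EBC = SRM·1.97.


SRM = 1.4922·35.4^0.6859 = 17.2301
EBC = 17.2301·1.97

33.9433 EBC


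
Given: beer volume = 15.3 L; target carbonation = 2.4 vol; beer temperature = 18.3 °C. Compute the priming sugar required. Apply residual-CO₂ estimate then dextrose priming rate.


residual = 14.695·(0.01821 + 0.09011·e^(−0.04·T));  sugar = (target − residual)·4.0·V
residual = 14.695·(0.01821 + 0.09011·e^(−0.04·18.3)) = 0.9044
sugar = (2.4 − 0.9044)·4.0·15.3

91.5277 g


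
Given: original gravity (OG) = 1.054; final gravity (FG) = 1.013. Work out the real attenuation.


AA = (OG−FG)/(OG−1)·100;  RA = AA·0.8192
AA = (1.054 − 1.013)/(1.054 − 1)·100 = 75.9259
RA = 75.9259·0.8192

62.1985 %


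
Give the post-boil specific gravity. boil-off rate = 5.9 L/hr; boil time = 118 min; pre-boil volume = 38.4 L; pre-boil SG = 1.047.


V_post = V_pre − rate·(t/60);  SG_post = 1 + (SG_pre−1)·V_pre/V_post
V_post = 38.4 − 5.9·(118/60) = 26.7967
SG_post = 1 + (1.047 − 1)·38.4/26.7967

1.0674


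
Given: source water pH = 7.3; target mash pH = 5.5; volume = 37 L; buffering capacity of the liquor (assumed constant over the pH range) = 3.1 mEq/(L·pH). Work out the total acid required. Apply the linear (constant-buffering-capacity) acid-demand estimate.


acid = buffering capacity · (pH_source − pH_target) · V
acid = 3.1 · (7.3 − 5.5) · 37

206.4600 mEq


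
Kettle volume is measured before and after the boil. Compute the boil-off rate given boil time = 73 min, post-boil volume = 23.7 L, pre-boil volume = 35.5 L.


rate = (V_pre − V_post) / (t_min/60)
rate = (35.5 − 23.7) / (73/60)

9.6986 L/hr


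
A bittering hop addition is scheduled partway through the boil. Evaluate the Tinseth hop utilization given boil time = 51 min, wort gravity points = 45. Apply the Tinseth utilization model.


U = 1.65·0.000125^(GP/1000) · (1 − e^(−0.04·t))/4.15
bigness = 1.65·0.000125^(45/1000) = 1.1011
boil_factor = (1 − e^(−0.04·51))/4.15 = 0.2096
U = 1.1011 · 0.2096

0.2308


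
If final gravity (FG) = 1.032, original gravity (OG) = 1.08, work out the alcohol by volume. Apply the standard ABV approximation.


ABV = (OG − FG) · 131.25
ABV = (1.08 − 1.032) · 131.25

6.3000 % ABV


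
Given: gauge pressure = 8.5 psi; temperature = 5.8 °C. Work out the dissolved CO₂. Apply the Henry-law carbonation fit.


vols = (P + 14.695)·(0.01821 + 0.09011·e^(−0.04·T))
vols = (8.5 + 14.695)·(0.01821 + 0.09011·e^(−0.04·5.8))

2.0797 volumes


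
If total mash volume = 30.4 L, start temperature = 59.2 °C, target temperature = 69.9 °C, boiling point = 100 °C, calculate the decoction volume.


V_dec = V_total·(T_target − T_start)/(T_boil − T_start)
V_dec = 30.4·(69.9 − 59.2)/(100 − 59.2)

7.9725 L


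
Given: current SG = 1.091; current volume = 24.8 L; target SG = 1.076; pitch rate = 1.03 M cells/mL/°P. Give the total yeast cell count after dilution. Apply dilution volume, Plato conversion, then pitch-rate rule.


V_w = V·((SG_c−1)/(SG_t−1)−1);  °P = 259 − 259/SG_t;  cells = rate·(V+V_w)·°P
V_w = 24.8·((1.091−1)/(1.076−1)−1) = 4.8947
V_final = 24.8 + 4.8947 = 29.6947
°P = 259 − 259/1.076 = 18.2937
cells = 1.03·29.6947·18.2937

559.5228 billion cells


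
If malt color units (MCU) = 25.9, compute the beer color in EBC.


SRM = 1.4922·MCU^0.6859;  EBC = SRM·1.97
SRM = 1.4922·25.9^0.6859 = 13.9062
EBC = 13.9062·1.97

27.3953 EBC


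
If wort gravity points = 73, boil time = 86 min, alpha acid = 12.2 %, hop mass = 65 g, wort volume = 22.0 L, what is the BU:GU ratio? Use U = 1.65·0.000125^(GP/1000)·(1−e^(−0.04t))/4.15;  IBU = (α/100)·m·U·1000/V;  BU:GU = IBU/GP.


U = 1.65·0.000125^(73/1000)·(1−e^(−0.04·86))/4.15 = 0.1997
IBU = (12.2/100)·65·0.1997·1000/22.0 = 71.9792
BU:GU = 71.9792/73

0.9860


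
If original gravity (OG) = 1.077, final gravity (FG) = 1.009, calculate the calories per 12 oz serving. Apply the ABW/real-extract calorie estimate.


ABW = (OG−FG)·131.25·0.79/FG;  °P = 259 − 259/SG (for OG→OE and FG→AE);  RE = 0.1808·OE + 0.8192·AE;  Cal = (6.9·ABW + 4·(RE−0.1))·FG·3.55
ABW = (1.077 − 1.009)·131.25·0.79/1.009 = 6.9879
OE = 259 − 259/1.077 = 18.5172 °P
AE = 259 − 259/1.009 = 2.3102 °P
RE = 0.1808·18.5172 + 0.8192·2.3102 = 5.2404 °P
Cal = (6.9·6.9879 + 4·(5.2404−0.1))·1.009·3.55

246.3591 kcal


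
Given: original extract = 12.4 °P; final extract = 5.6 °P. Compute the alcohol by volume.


SG = 259/(259 − P);  ABV = (OG − FG)·131.25
OG = 259/(259 − 12.4) = 1.0503
FG = 259/(259 − 5.6) = 1.0221
ABV = (1.0503 − 1.0221)·131.25

3.6992 % ABV


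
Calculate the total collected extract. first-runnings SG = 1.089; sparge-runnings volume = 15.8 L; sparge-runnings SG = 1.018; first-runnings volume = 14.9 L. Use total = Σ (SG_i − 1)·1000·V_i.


first = (1.089 − 1)·1000·14.9 = 1326.1000
sparge = (1.018 − 1)·1000·15.8 = 284.4000
total = 1326.1000 + 284.4000

1610.5000 gravity·L


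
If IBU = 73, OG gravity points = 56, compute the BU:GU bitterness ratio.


BU:GU = IBU / OG_points
BU:GU = 73 / 56

1.3036


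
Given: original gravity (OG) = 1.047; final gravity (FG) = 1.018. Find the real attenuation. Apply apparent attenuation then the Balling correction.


AA = (OG−FG)/(OG−1)·100;  RA = AA·0.8192
AA = (1.047 − 1.018)/(1.047 − 1)·100 = 61.7021
RA = 61.7021·0.8192

50.5464 %


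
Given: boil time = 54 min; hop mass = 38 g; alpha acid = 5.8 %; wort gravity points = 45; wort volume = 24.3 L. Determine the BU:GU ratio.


U = 1.65·0.000125^(GP/1000)·(1−e^(−0.04t))/4.15;  IBU = (α/100)·m·U·1000/V;  BU:GU = IBU/GP
U = 1.65·0.000125^(45/1000)·(1−e^(−0.04·54))/4.15 = 0.2347
IBU = (5.8/100)·38·0.2347·1000/24.3 = 21.2905
BU:GU = 21.2905/45

0.4731


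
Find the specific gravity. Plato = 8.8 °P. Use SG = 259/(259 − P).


SG = 259/(259 − 8.8)

1.0352


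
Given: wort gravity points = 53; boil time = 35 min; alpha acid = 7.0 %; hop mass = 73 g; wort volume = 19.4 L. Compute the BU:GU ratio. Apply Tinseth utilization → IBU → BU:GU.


U = 1.65·0.000125^(GP/1000)·(1−e^(−0.04t))/4.15;  IBU = (α/100)·m·U·1000/V;  BU:GU = IBU/GP
U = 1.65·0.000125^(53/1000)·(1−e^(−0.04·35))/4.15 = 0.1860
IBU = (7.0/100)·73·0.1860·1000/19.4 = 49.0025
BU:GU = 49.0025/53

0.9246


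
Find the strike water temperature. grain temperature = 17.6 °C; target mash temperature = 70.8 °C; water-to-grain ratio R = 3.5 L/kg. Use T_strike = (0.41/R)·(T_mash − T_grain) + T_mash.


T_strike = (0.41/3.5)·(70.8 − 17.6) + 70.8

77.0320 °C


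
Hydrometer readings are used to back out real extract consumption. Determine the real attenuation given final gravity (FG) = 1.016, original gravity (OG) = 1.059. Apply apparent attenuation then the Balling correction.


AA = (OG−FG)/(OG−1)·100;  RA = AA·0.8192
AA = (1.059 − 1.016)/(1.059 − 1)·100 = 72.8814
RA = 72.8814·0.8192

59.7044 %


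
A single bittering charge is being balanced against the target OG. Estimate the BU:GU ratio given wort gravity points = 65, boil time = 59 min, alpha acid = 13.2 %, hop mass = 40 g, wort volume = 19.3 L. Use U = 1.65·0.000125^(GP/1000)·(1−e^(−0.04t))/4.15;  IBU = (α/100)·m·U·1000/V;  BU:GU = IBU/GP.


U = 1.65·0.000125^(65/1000)·(1−e^(−0.04·59))/4.15 = 0.2008
IBU = (13.2/100)·40·0.2008·1000/19.3 = 54.9210
BU:GU = 54.9210/65

0.8449


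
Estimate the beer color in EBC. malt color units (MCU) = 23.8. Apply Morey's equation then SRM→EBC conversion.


SRM = 1.4922·MCU^0.6859;  EBC = SRM·1.97
SRM = 1.4922·23.8^0.6859 = 13.1226
EBC = 13.1226·1.97

25.8516 EBC


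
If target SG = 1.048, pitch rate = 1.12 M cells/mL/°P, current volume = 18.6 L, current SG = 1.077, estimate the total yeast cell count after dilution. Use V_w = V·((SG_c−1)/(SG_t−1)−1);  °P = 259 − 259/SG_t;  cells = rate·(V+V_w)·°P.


V_w = 18.6·((1.077−1)/(1.048−1)−1) = 11.2375
V_final = 18.6 + 11.2375 = 29.8375
°P = 259 − 259/1.048 = 11.8626
cells = 1.12·29.8375·11.8626

396.4242 billion cells


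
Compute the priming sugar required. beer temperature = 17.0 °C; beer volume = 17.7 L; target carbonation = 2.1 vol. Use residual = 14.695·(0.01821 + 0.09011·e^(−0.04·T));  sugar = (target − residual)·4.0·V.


residual = 14.695·(0.01821 + 0.09011·e^(−0.04·17.0)) = 0.9384
sugar = (2.1 − 0.9384)·4.0·17.7

82.2384 g


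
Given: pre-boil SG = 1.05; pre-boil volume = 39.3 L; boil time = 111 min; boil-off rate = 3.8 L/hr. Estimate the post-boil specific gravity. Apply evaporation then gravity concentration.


V_post = V_pre − rate·(t/60);  SG_post = 1 + (SG_pre−1)·V_pre/V_post
V_post = 39.3 − 3.8·(111/60) = 32.2700
SG_post = 1 + (1.05 − 1)·39.3/32.2700

1.0609


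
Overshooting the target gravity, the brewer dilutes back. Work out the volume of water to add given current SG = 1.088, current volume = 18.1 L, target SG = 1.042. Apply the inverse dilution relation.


V_water = V·((SG_curr − 1)/(SG_target − 1) − 1)
V_water = 18.1·((1.088 − 1)/(1.042 − 1) − 1)

19.8238 L


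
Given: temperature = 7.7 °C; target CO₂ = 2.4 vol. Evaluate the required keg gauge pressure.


psi = vols/(0.01821 + 0.09011·e^(−0.04·T)) − 14.695
psi = 2.4/(0.01821 + 0.09011·e^(−0.04·7.7)) − 14.695

13.7298 psi


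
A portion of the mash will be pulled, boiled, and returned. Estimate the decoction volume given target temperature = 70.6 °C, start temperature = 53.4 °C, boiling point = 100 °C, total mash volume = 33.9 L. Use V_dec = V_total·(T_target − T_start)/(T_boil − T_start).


V_dec = 33.9·(70.6 − 53.4)/(100 − 53.4)

12.5124 L


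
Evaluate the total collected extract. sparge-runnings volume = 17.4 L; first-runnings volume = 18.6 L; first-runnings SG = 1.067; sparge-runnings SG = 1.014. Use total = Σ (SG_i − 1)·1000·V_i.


first = (1.067 − 1)·1000·18.6 = 1246.2000
sparge = (1.014 − 1)·1000·17.4 = 243.6000
total = 1246.2000 + 243.6000

1489.8000 gravity·L


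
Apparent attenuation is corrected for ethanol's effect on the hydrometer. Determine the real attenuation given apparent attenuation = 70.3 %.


RA = AA · 0.8192
RA = 70.3 · 0.8192

57.5898 %


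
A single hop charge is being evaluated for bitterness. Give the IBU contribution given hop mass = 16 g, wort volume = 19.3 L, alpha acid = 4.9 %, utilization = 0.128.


IBU = (α/100)·mass·U·1000 / V
IBU = (4.9/100)·16·0.128·1000 / 19.3

5.1996 IBU


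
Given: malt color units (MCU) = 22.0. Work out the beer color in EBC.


SRM = 1.4922·MCU^0.6859;  EBC = SRM·1.97
SRM = 1.4922·22.0^0.6859 = 12.4335
EBC = 12.4335·1.97

24.4941 EBC


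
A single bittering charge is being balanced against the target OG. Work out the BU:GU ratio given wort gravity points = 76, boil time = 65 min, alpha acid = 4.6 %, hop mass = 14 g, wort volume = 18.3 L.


U = 1.65·0.000125^(GP/1000)·(1−e^(−0.04t))/4.15;  IBU = (α/100)·m·U·1000/V;  BU:GU = IBU/GP
U = 1.65·0.000125^(76/1000)·(1−e^(−0.04·65))/4.15 = 0.1859
IBU = (4.6/100)·14·0.1859·1000/18.3 = 6.5421
BU:GU = 6.5421/76

0.0861


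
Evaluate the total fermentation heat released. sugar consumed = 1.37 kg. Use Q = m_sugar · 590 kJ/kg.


Q = 1.37 · 590

808.3000 kJ


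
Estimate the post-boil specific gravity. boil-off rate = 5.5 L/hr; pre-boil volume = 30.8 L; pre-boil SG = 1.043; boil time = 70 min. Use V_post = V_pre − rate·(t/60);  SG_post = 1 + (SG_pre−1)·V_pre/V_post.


V_post = 30.8 − 5.5·(70/60) = 24.3833
SG_post = 1 + (1.043 − 1)·30.8/24.3833

1.0543


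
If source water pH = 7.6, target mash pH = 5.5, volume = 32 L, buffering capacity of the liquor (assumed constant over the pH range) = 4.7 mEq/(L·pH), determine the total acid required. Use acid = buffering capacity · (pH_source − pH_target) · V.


acid = 4.7 · (7.6 − 5.5) · 32

315.8400 mEq


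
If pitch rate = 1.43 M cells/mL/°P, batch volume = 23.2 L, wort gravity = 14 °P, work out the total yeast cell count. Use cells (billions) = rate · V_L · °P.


cells = 1.43 · 23.2 · 14

464.4640 billion cells


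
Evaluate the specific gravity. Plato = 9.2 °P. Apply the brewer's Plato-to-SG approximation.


SG = 259/(259 − P)
SG = 259/(259 − 9.2)

1.0368


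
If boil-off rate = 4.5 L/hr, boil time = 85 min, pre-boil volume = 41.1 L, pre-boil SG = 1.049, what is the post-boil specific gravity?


V_post = V_pre − rate·(t/60);  SG_post = 1 + (SG_pre−1)·V_pre/V_post
V_post = 41.1 − 4.5·(85/60) = 34.7250
SG_post = 1 + (1.049 − 1)·41.1/34.7250

1.0580


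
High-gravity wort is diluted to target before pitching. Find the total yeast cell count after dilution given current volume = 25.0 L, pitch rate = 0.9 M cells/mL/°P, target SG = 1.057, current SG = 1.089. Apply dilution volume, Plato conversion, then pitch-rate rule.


V_w = V·((SG_c−1)/(SG_t−1)−1);  °P = 259 − 259/SG_t;  cells = rate·(V+V_w)·°P
V_w = 25.0·((1.089−1)/(1.057−1)−1) = 14.0351
V_final = 25.0 + 14.0351 = 39.0351
°P = 259 − 259/1.057 = 13.9669
cells = 0.9·39.0351·13.9669

490.6788 billion cells


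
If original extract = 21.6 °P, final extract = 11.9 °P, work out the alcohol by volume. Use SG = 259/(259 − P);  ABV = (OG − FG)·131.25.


OG = 259/(259 − 21.6) = 1.0910
FG = 259/(259 − 11.9) = 1.0482
ABV = (1.0910 − 1.0482)·131.25

5.6210 % ABV


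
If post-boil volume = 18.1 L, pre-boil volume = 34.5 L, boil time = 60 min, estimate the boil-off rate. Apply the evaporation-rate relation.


rate = (V_pre − V_post) / (t_min/60)
rate = (34.5 − 18.1) / (60/60)

16.4000 L/hr


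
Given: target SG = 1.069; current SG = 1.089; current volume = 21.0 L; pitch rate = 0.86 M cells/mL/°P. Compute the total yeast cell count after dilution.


V_w = V·((SG_c−1)/(SG_t−1)−1);  °P = 259 − 259/SG_t;  cells = rate·(V+V_w)·°P
V_w = 21.0·((1.089−1)/(1.069−1)−1) = 6.0870
V_final = 21.0 + 6.0870 = 27.0870
°P = 259 − 259/1.069 = 16.7175
cells = 0.86·27.0870·16.7175

389.4304 billion cells


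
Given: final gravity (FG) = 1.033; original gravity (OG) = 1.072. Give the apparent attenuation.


AA = (OG − FG)/(OG − 1) · 100
AA = (1.072 − 1.033)/(1.072 − 1) · 100

54.1667 %


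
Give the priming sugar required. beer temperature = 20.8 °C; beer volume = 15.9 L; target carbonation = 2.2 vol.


residual = 14.695·(0.01821 + 0.09011·e^(−0.04·T));  sugar = (target − residual)·4.0·V
residual = 14.695·(0.01821 + 0.09011·e^(−0.04·20.8)) = 0.8438
sugar = (2.2 − 0.8438)·4.0·15.9

86.2515 g


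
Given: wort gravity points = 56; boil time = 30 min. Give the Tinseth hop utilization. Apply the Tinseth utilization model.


U = 1.65·0.000125^(GP/1000) · (1 − e^(−0.04·t))/4.15
bigness = 1.65·0.000125^(56/1000) = 0.9975
boil_factor = (1 − e^(−0.04·30))/4.15 = 0.1684
U = 0.9975 · 0.1684

0.1680


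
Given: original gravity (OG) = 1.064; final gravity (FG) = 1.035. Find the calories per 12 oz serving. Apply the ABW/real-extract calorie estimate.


ABW = (OG−FG)·131.25·0.79/FG;  °P = 259 − 259/SG (for OG→OE and FG→AE);  RE = 0.1808·OE + 0.8192·AE;  Cal = (6.9·ABW + 4·(RE−0.1))·FG·3.55
ABW = (1.064 − 1.035)·131.25·0.79/1.035 = 2.9053
OE = 259 − 259/1.064 = 15.5789 °P
AE = 259 − 259/1.035 = 8.7585 °P
RE = 0.1808·15.5789 + 0.8192·8.7585 = 9.9916 °P
Cal = (6.9·2.9053 + 4·(9.9916−0.1))·1.035·3.55

219.0318 kcal


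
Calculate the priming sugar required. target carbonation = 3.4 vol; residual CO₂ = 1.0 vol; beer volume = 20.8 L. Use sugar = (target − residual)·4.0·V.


sugar = (3.4 − 1.0)·4.0·20.8

199.6800 g


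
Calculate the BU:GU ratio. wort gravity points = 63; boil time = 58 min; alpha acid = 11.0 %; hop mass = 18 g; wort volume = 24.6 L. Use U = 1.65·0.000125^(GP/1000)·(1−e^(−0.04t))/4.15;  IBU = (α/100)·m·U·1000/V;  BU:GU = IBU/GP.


U = 1.65·0.000125^(63/1000)·(1−e^(−0.04·58))/4.15 = 0.2035
IBU = (11.0/100)·18·0.2035·1000/24.6 = 16.3812
BU:GU = 16.3812/63

0.2600


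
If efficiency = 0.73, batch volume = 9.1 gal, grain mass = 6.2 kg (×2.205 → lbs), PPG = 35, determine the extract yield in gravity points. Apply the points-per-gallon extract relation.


points = lbs × PPG × eff / vol
lbs = 6.2 × 2.205 = 13.6710
points = 13.6710 × 35 × 0.73 / 9.1

38.3840 points


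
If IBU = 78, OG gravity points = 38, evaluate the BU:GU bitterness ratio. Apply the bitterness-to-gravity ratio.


BU:GU = IBU / OG_points
BU:GU = 78 / 38

2.0526


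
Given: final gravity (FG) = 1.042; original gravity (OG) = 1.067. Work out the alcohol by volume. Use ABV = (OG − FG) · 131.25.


ABV = (1.067 − 1.042) · 131.25

3.2812 % ABV


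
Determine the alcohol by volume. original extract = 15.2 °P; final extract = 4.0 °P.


SG = 259/(259 − P);  ABV = (OG − FG)·131.25
OG = 259/(259 − 15.2) = 1.0623
FG = 259/(259 − 4.0) = 1.0157
ABV = (1.0623 − 1.0157)·131.25

6.1241 % ABV


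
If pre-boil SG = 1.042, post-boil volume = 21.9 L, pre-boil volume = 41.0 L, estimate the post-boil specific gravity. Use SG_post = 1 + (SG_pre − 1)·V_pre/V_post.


pts_pre = (1.042 − 1)·1000 = 42.0000
pts_post = 42.0000·41.0/21.9 = 78.6301
SG_post = 1 + 78.6301/1000

1.0786


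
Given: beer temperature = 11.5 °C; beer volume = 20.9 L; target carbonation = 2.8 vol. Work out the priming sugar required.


residual = 14.695·(0.01821 + 0.09011·e^(−0.04·T));  sugar = (target − residual)·4.0·V
residual = 14.695·(0.01821 + 0.09011·e^(−0.04·11.5)) = 1.1035
sugar = (2.8 − 1.1035)·4.0·20.9

141.8257 g


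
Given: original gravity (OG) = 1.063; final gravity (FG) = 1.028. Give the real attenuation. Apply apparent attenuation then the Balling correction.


AA = (OG−FG)/(OG−1)·100;  RA = AA·0.8192
AA = (1.063 − 1.028)/(1.063 − 1)·100 = 55.5556
RA = 55.5556·0.8192

45.5111 %


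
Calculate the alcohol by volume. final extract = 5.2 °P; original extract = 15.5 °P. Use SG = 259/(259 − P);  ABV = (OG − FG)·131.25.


OG = 259/(259 − 15.5) = 1.0637
FG = 259/(259 − 5.2) = 1.0205
ABV = (1.0637 − 1.0205)·131.25

5.6656 % ABV


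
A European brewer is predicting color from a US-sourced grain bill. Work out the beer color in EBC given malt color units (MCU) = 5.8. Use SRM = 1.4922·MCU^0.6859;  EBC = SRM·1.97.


SRM = 1.4922·5.8^0.6859 = 4.9827
EBC = 4.9827·1.97

9.8159 EBC


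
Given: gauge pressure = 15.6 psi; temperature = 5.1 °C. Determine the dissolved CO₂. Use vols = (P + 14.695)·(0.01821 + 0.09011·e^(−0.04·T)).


vols = (15.6 + 14.695)·(0.01821 + 0.09011·e^(−0.04·5.1))

2.7778 volumes
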